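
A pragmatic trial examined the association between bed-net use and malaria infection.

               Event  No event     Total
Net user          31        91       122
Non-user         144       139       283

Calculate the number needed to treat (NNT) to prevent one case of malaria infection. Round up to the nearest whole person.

Risk in treated group = 31/122 = 0.25410; risk in control = 144/283 = 0.50883.
Absolute risk reduction = 0.50883 − 0.25410 = 0.25474
NNT = 1 / ARR = 1 / 0.25474 = 3.926 → round up → 4

4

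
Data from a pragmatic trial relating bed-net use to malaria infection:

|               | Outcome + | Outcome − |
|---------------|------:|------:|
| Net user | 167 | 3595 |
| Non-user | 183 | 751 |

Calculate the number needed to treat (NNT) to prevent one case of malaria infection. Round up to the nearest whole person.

Risk in treated group = 167/3762 = 0.04439; risk in control = 183/934 = 0.19593.
Absolute risk reduction = 0.19593 − 0.04439 = 0.15154
NNT = 1 / ARR = 1 / 0.15154 = 6.599 → round up → 7

7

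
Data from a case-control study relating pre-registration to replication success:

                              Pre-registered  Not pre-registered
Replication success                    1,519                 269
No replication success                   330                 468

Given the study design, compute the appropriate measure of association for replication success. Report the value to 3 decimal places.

8.008

Reading the table with exposure as columns: a = 1519 (Pre-registered, case), b = 330 (Pre-registered, non-case), c = 269 (Not pre-registered, case), d = 468.
This is a case-control study: participants were sampled on outcome status, so risks in the source population cannot be estimated directly — relative risk is not valid here. The odds ratio is the appropriate measure.
OR = (a·d)/(b·c) = (1519 × 468) / (330 × 269) = 710892 / 88770 = 8.00825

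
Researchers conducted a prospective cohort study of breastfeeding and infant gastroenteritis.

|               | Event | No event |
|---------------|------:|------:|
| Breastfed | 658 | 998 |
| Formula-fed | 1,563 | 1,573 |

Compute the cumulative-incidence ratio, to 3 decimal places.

0.797

Cells: a = 658, b = 998, c = 1563, d = 1573.
Risk in exposed = 658/1656 = 0.39734; risk in unexposed = 1563/3136 = 0.49841.
RR = 0.39734 / 0.49841 = 0.79723
The risk is 20% lower among the exposed than among the unexposed.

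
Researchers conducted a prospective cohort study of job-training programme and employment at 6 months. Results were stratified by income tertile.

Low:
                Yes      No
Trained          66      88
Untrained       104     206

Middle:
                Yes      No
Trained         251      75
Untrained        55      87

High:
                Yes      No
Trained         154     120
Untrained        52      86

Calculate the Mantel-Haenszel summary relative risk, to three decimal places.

RR_MH = Σ(aᵢ·n₀ᵢ/nᵢ) / Σ(cᵢ·n₁ᵢ/nᵢ), with n₁ᵢ = aᵢ+bᵢ (exposed), n₀ᵢ = cᵢ+dᵢ (unexposed), nᵢ = n₁ᵢ+n₀ᵢ.
Stratum 1 (Low): n₁ = 154, n₀ = 310, n = 464; a·n₀/n = 66·310/464 = 44.0948; c·n₁/n = 104·154/464 = 34.5172
Stratum 2 (Middle): n₁ = 326, n₀ = 142, n = 468; a·n₀/n = 251·142/468 = 76.1581; c·n₁/n = 55·326/468 = 38.3120
Stratum 3 (High): n₁ = 274, n₀ = 138, n = 412; a·n₀/n = 154·138/412 = 51.5825; c·n₁/n = 52·274/412 = 34.5825
RR_MH = (44.0948 + 76.1581 + 51.5825) / (34.5172 + 38.3120 + 34.5825) = 171.8355 / 107.4117 = 1.59978

1.600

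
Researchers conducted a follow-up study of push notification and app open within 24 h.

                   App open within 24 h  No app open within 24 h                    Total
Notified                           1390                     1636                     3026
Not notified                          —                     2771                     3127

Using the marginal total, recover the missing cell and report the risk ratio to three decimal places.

4.035

The missing cell is in the unexposed row: 3127 − 2771 = 356.
So a = 1390, b = 1636, c = 356, d = 2771.
RR = [a/(a+b)] / [c/(c+d)] = (1390/3026) / (356/3127) = 0.45935/0.11385 = 4.03482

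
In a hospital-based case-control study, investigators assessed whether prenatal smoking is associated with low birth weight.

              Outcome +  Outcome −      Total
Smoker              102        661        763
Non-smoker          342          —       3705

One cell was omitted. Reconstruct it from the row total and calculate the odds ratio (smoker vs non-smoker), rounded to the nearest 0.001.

1.517

The missing cell is in the unexposed row: 3705 − 342 = 3363.
So a = 102, b = 661, c = 342, d = 3363.
OR = (a·d)/(b·c) = (102 × 3363) / (661 × 342) = 343026 / 226062 = 1.51740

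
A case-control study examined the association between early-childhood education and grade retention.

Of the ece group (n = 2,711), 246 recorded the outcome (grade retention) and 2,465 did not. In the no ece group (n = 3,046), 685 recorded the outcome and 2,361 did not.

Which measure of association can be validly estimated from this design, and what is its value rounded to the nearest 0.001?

0.344

From the description: a = 246, b = 2465, c = 685, d = 2361.
This is a case-control study: participants were sampled on outcome status, so risks in the source population cannot be estimated directly — relative risk is not valid here. The odds ratio is the appropriate measure.
OR = (a·d)/(b·c) = (246 × 2361) / (2465 × 685) = 580806 / 1688525 = 0.34397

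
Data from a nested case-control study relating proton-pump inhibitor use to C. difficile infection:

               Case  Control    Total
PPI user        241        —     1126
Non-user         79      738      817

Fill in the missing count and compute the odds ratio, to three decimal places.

The missing cell is in the exposed row: 1126 − 241 = 885.
So a = 241, b = 885, c = 79, d = 738.
OR = (a·d)/(b·c) = (241 × 738) / (885 × 79) = 177858 / 69915 = 2.54392

2.544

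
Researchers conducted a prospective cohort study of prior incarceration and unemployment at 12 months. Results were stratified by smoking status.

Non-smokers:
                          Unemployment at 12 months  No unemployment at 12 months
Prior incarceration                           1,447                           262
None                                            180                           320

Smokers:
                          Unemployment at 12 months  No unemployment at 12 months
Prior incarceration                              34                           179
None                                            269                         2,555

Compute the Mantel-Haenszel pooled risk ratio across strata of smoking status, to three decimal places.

RR_MH = Σ(aᵢ·n₀ᵢ/nᵢ) / Σ(cᵢ·n₁ᵢ/nᵢ), with n₁ᵢ = aᵢ+bᵢ (exposed), n₀ᵢ = cᵢ+dᵢ (unexposed), nᵢ = n₁ᵢ+n₀ᵢ.
Stratum 1 (Non-smokers): n₁ = 1709, n₀ = 500, n = 2209; a·n₀/n = 1447·500/2209 = 327.5238; c·n₁/n = 180·1709/2209 = 139.2576
Stratum 2 (Smokers): n₁ = 213, n₀ = 2824, n = 3037; a·n₀/n = 34·2824/3037 = 31.6154; c·n₁/n = 269·213/3037 = 18.8663
RR_MH = (327.5238 + 31.6154) / (139.2576 + 18.8663) = 359.1392 / 158.1239 = 2.27125

2.271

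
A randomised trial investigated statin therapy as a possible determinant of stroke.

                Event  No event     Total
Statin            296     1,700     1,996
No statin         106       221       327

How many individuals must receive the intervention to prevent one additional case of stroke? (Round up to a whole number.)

Risk in treated group = 296/1996 = 0.14830; risk in control = 106/327 = 0.32416.
Absolute risk reduction = 0.32416 − 0.14830 = 0.17586
NNT = 1 / ARR = 1 / 0.17586 = 5.686 → round up → 6

6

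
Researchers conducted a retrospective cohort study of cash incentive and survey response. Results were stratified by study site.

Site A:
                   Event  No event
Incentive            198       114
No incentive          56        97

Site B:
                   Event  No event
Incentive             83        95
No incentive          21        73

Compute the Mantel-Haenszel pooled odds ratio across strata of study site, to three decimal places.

3.018

OR_MH = Σ(aᵢdᵢ/nᵢ) / Σ(bᵢcᵢ/nᵢ), where nᵢ is the stratum total.
Stratum 1 (Site A): n = 465; a·d/n = 198·97/465 = 41.3032; b·c/n = 114·56/465 = 13.7290
Stratum 2 (Site B): n = 272; a·d/n = 83·73/272 = 22.2757; b·c/n = 95·21/272 = 7.3346
OR_MH = (41.3032 + 22.2757) / (13.7290 + 7.3346) = 63.5790 / 21.0636 = 3.01843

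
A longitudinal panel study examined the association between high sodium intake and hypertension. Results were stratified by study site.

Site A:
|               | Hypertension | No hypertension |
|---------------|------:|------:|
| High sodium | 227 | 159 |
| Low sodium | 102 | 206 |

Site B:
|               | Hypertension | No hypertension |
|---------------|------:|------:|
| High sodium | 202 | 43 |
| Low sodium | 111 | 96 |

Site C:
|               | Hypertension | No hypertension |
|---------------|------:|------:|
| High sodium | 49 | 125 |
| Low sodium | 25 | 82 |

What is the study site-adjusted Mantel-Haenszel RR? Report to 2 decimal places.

1.60

RR_MH = Σ(aᵢ·n₀ᵢ/nᵢ) / Σ(cᵢ·n₁ᵢ/nᵢ), with n₁ᵢ = aᵢ+bᵢ (exposed), n₀ᵢ = cᵢ+dᵢ (unexposed), nᵢ = n₁ᵢ+n₀ᵢ.
Stratum 1 (Site A): n₁ = 386, n₀ = 308, n = 694; a·n₀/n = 227·308/694 = 100.7435; c·n₁/n = 102·386/694 = 56.7320
Stratum 2 (Site B): n₁ = 245, n₀ = 207, n = 452; a·n₀/n = 202·207/452 = 92.5088; c·n₁/n = 111·245/452 = 60.1659
Stratum 3 (Site C): n₁ = 174, n₀ = 107, n = 281; a·n₀/n = 49·107/281 = 18.6584; c·n₁/n = 25·174/281 = 15.4804
RR_MH = (100.7435 + 92.5088 + 18.6584) / (56.7320 + 60.1659 + 15.4804) = 211.9107 / 132.3783 = 1.60080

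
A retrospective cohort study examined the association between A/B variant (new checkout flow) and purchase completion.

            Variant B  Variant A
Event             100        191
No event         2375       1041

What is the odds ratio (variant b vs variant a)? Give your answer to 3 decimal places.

Reading the table with exposure as columns: a = 100 (Variant B, case), b = 2375 (Variant B, non-case), c = 191 (Variant A, case), d = 1041.
OR = (a·d)/(b·c) = (100 × 1041) / (2375 × 191) = 104100 / 453625 = 0.22948
Exposure is associated with lower odds of purchase completion (OR = 0.23 < 1).

0.229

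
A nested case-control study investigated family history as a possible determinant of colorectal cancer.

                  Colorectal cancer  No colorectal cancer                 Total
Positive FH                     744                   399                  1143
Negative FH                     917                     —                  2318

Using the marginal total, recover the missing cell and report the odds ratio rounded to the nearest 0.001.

2.849

The missing cell is in the unexposed row: 2318 − 917 = 1401.
So a = 744, b = 399, c = 917, d = 1401.
OR = (a·d)/(b·c) = (744 × 1401) / (399 × 917) = 1042344 / 365883 = 2.84885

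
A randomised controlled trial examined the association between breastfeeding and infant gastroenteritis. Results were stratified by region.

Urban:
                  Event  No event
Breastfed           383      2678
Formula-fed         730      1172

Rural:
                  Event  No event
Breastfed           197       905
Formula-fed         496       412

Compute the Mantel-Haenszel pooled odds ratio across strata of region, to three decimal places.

OR_MH = Σ(aᵢdᵢ/nᵢ) / Σ(bᵢcᵢ/nᵢ), where nᵢ is the stratum total.
Stratum 1 (Urban): n = 4963; a·d/n = 383·1172/4963 = 90.4445; b·c/n = 2678·730/4963 = 393.9029
Stratum 2 (Rural): n = 2010; a·d/n = 197·412/2010 = 40.3801; b·c/n = 905·496/2010 = 223.3234
OR_MH = (90.4445 + 40.3801) / (393.9029 + 223.3234) = 130.8246 / 617.2263 = 0.21196

0.212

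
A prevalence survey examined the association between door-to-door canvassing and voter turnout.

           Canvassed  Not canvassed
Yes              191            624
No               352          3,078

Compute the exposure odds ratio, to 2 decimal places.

2.68

Reading the table with exposure as columns: a = 191 (Canvassed, case), b = 352 (Canvassed, non-case), c = 624 (Not canvassed, case), d = 3078.
OR = (a·d)/(b·c) = (191 × 3078) / (352 × 624) = 587898 / 219648 = 2.67655
The odds of voter turnout are about 2.68 times as high in the canvassed group.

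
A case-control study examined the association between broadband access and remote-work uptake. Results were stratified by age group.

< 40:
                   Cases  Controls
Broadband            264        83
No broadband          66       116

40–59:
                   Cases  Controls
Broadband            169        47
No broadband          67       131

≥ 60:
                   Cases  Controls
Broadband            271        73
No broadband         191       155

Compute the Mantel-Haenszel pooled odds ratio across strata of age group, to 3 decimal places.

4.513

OR_MH = Σ(aᵢdᵢ/nᵢ) / Σ(bᵢcᵢ/nᵢ), where nᵢ is the stratum total.
Stratum 1 (< 40): n = 529; a·d/n = 264·116/529 = 57.8904; b·c/n = 83·66/529 = 10.3554
Stratum 2 (40–59): n = 414; a·d/n = 169·131/414 = 53.4758; b·c/n = 47·67/414 = 7.6063
Stratum 3 (≥ 60): n = 690; a·d/n = 271·155/690 = 60.8768; b·c/n = 73·191/690 = 20.2072
OR_MH = (57.8904 + 53.4758 + 60.8768) / (10.3554 + 7.6063 + 20.2072) = 172.2430 / 38.1689 = 4.51265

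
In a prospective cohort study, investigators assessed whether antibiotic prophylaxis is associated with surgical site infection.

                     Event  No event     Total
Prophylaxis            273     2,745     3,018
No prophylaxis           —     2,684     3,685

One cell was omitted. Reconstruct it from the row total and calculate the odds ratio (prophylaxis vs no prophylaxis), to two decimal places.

The missing cell is in the unexposed row: 3685 − 2684 = 1001.
So a = 273, b = 2745, c = 1001, d = 2684.
OR = (a·d)/(b·c) = (273 × 2684) / (2745 × 1001) = 732732 / 2747745 = 0.26667

0.27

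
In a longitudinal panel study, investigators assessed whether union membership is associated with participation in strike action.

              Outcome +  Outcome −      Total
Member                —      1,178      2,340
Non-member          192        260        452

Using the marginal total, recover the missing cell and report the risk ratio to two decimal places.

1.17

The missing cell is in the exposed row: 2340 − 1178 = 1162.
So a = 1162, b = 1178, c = 192, d = 260.
RR = [a/(a+b)] / [c/(c+d)] = (1162/2340) / (192/452) = 0.49658/0.42478 = 1.16903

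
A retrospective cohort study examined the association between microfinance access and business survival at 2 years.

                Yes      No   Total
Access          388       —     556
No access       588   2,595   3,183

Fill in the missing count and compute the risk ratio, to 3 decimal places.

The missing cell is in the exposed row: 556 − 388 = 168.
So a = 388, b = 168, c = 588, d = 2595.
RR = [a/(a+b)] / [c/(c+d)] = (388/556) / (588/3183) = 0.69784/0.18473 = 3.77760

3.778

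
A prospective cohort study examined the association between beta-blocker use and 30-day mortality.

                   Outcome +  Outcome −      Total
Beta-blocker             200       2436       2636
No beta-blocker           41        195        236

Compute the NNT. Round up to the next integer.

Risk in treated group = 200/2636 = 0.07587; risk in control = 41/236 = 0.17373.
Absolute risk reduction = 0.17373 − 0.07587 = 0.09786
NNT = 1 / ARR = 1 / 0.09786 = 10.219 → round up → 11

11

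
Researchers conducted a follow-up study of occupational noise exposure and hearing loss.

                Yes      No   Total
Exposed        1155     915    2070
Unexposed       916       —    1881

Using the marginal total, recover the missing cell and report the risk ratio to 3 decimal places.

1.146

The missing cell is in the unexposed row: 1881 − 916 = 965.
So a = 1155, b = 915, c = 916, d = 965.
RR = [a/(a+b)] / [c/(c+d)] = (1155/2070) / (916/1881) = 0.55797/0.48698 = 1.14579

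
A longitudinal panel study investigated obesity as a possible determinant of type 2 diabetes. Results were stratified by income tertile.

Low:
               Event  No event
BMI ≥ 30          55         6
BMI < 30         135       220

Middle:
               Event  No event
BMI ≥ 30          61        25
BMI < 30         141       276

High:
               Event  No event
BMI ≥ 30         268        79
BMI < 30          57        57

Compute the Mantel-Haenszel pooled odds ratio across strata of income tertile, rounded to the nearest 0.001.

5.111

OR_MH = Σ(aᵢdᵢ/nᵢ) / Σ(bᵢcᵢ/nᵢ), where nᵢ is the stratum total.
Stratum 1 (Low): n = 416; a·d/n = 55·220/416 = 29.0865; b·c/n = 6·135/416 = 1.9471
Stratum 2 (Middle): n = 503; a·d/n = 61·276/503 = 33.4712; b·c/n = 25·141/503 = 7.0080
Stratum 3 (High): n = 461; a·d/n = 268·57/461 = 33.1367; b·c/n = 79·57/461 = 9.7679
OR_MH = (29.0865 + 33.4712 + 33.1367) / (1.9471 + 7.0080 + 9.7679) = 95.6944 / 18.7230 = 5.11107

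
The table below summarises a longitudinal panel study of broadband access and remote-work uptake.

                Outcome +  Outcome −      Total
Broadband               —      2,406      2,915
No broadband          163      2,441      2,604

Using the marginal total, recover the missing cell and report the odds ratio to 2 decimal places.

The missing cell is in the exposed row: 2915 − 2406 = 509.
So a = 509, b = 2406, c = 163, d = 2441.
OR = (a·d)/(b·c) = (509 × 2441) / (2406 × 163) = 1242469 / 392178 = 3.16813

3.17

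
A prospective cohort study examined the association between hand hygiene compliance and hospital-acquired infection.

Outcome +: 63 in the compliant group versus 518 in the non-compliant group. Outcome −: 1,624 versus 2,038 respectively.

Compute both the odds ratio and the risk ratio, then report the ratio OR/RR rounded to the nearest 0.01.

From the description: a = 63, b = 1624, c = 518, d = 2038.
OR = (63·2038)/(1624·518) = 128394/841232 = 0.15263
Risk in exposed = 63/1687 = 0.03734; risk in unexposed = 518/2556 = 0.20266; RR = 0.18427
OR/RR = 0.15263 / 0.18427 = 0.82827
The outcome is not rare, so the OR lies further from 1 than the RR.

0.83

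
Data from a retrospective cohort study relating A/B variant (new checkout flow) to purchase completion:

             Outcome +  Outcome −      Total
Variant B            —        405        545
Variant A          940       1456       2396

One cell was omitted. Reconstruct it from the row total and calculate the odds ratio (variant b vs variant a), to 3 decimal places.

The missing cell is in the exposed row: 545 − 405 = 140.
So a = 140, b = 405, c = 940, d = 1456.
OR = (a·d)/(b·c) = (140 × 1456) / (405 × 940) = 203840 / 380700 = 0.53543

0.535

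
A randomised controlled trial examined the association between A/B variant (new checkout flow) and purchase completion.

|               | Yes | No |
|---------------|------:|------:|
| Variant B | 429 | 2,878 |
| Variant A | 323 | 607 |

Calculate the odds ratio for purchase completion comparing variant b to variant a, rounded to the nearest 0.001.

Cells: a = 429, b = 2878, c = 323, d = 607.
OR = (a·d)/(b·c) = (429 × 607) / (2878 × 323) = 260403 / 929594 = 0.28013
Exposure is associated with lower odds of purchase completion (OR = 0.28 < 1).

0.280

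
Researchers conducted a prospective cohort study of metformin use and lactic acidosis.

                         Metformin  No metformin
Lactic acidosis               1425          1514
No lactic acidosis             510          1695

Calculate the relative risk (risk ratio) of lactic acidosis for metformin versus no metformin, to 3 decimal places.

Reading the table with exposure as columns: a = 1425 (Metformin, case), b = 510 (Metformin, non-case), c = 1514 (No metformin, case), d = 1695.
Risk in exposed = 1425/1935 = 0.73643; risk in unexposed = 1514/3209 = 0.47180.
RR = 0.73643 / 0.47180 = 1.56091
The risk among the exposed is 1.56 times that among the unexposed.

1.561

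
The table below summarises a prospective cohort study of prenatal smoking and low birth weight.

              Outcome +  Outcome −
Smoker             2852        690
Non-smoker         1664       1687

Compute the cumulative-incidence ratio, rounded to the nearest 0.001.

Cells: a = 2852, b = 690, c = 1664, d = 1687.
Risk in exposed = 2852/3542 = 0.80519; risk in unexposed = 1664/3351 = 0.49657.
RR = 0.80519 / 0.49657 = 1.62152
The risk among the exposed is 1.62 times that among the unexposed.

1.622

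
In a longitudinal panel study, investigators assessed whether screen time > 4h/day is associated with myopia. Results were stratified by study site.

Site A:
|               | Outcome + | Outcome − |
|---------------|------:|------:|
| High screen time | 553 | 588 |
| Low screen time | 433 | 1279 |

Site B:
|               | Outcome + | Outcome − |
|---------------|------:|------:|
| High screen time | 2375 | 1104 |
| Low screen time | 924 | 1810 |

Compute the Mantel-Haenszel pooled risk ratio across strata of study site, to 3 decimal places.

1.994

RR_MH = Σ(aᵢ·n₀ᵢ/nᵢ) / Σ(cᵢ·n₁ᵢ/nᵢ), with n₁ᵢ = aᵢ+bᵢ (exposed), n₀ᵢ = cᵢ+dᵢ (unexposed), nᵢ = n₁ᵢ+n₀ᵢ.
Stratum 1 (Site A): n₁ = 1141, n₀ = 1712, n = 2853; a·n₀/n = 553·1712/2853 = 331.8388; c·n₁/n = 433·1141/2853 = 173.1696
Stratum 2 (Site B): n₁ = 3479, n₀ = 2734, n = 6213; a·n₀/n = 2375·2734/6213 = 1045.1070; c·n₁/n = 924·3479/6213 = 517.3984
RR_MH = (331.8388 + 1045.1070) / (173.1696 + 517.3984) = 1376.9458 / 690.5680 = 1.99393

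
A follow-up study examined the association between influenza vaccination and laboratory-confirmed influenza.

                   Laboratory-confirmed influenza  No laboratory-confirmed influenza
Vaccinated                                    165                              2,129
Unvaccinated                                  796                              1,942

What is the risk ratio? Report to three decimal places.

Cells: a = 165, b = 2129, c = 796, d = 1942.
Risk in exposed = 165/2294 = 0.07193; risk in unexposed = 796/2738 = 0.29072.
RR = 0.07193 / 0.29072 = 0.24741
The risk is 75% lower among the exposed than among the unexposed.

0.247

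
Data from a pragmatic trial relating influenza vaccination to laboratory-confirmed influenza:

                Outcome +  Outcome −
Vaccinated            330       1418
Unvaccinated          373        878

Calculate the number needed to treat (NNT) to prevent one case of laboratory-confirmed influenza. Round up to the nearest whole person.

10

Risk in treated group = 330/1748 = 0.18879; risk in control = 373/1251 = 0.29816.
Absolute risk reduction = 0.29816 − 0.18879 = 0.10937
NNT = 1 / ARR = 1 / 0.10937 = 9.143 → round up → 10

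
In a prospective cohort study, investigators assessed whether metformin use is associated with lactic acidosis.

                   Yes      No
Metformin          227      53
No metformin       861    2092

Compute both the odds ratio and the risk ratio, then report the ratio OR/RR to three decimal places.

Cells: a = 227, b = 53, c = 861, d = 2092.
OR = (227·2092)/(53·861) = 474884/45633 = 10.40659
Risk in exposed = 227/280 = 0.81071; risk in unexposed = 861/2953 = 0.29157; RR = 2.78053
OR/RR = 10.40659 / 2.78053 = 3.74266
The outcome is not rare, so the OR lies further from 1 than the RR.

3.743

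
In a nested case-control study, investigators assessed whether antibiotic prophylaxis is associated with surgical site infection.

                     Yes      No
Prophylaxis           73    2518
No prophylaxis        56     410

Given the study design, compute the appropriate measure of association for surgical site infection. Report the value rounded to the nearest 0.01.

0.21

Cells: a = 73, b = 2518, c = 56, d = 410.
This is a nested case-control study: participants were sampled on outcome status, so risks in the source population cannot be estimated directly — relative risk is not valid here. The odds ratio is the appropriate measure.
OR = (a·d)/(b·c) = (73 × 410) / (2518 × 56) = 29930 / 141008 = 0.21226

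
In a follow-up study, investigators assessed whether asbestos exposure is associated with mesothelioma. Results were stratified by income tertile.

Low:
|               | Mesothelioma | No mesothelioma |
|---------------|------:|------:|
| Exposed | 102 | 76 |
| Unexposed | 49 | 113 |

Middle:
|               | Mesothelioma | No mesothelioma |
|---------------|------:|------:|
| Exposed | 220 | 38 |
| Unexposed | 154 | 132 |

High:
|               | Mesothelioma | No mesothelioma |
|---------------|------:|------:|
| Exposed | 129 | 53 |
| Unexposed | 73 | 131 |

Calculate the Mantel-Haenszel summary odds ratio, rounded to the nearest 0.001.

OR_MH = Σ(aᵢdᵢ/nᵢ) / Σ(bᵢcᵢ/nᵢ), where nᵢ is the stratum total.
Stratum 1 (Low): n = 340; a·d/n = 102·113/340 = 33.9000; b·c/n = 76·49/340 = 10.9529
Stratum 2 (Middle): n = 544; a·d/n = 220·132/544 = 53.3824; b·c/n = 38·154/544 = 10.7574
Stratum 3 (High): n = 386; a·d/n = 129·131/386 = 43.7798; b·c/n = 53·73/386 = 10.0233
OR_MH = (33.9000 + 53.3824 + 43.7798) / (10.9529 + 10.7574 + 10.0233) = 131.0621 / 31.7336 = 4.13007

4.130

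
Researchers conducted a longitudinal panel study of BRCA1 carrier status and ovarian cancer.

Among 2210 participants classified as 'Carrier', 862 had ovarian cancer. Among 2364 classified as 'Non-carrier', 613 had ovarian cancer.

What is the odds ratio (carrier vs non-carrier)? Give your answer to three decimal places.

1.827

From the description: a = 862, b = 1348, c = 613, d = 1751.
OR = (a·d)/(b·c) = (862 × 1751) / (1348 × 613) = 1509362 / 826324 = 1.82660
The odds of ovarian cancer are about 1.83 times as high in the carrier group.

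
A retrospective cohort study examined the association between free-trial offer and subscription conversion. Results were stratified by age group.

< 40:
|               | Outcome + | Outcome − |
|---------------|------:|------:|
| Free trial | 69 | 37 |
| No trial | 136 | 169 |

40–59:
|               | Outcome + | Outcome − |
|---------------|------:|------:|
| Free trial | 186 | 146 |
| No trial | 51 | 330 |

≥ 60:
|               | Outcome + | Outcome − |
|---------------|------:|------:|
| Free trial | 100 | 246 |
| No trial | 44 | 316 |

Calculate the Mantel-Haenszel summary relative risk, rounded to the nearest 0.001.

RR_MH = Σ(aᵢ·n₀ᵢ/nᵢ) / Σ(cᵢ·n₁ᵢ/nᵢ), with n₁ᵢ = aᵢ+bᵢ (exposed), n₀ᵢ = cᵢ+dᵢ (unexposed), nᵢ = n₁ᵢ+n₀ᵢ.
Stratum 1 (< 40): n₁ = 106, n₀ = 305, n = 411; a·n₀/n = 69·305/411 = 51.2044; c·n₁/n = 136·106/411 = 35.0754
Stratum 2 (40–59): n₁ = 332, n₀ = 381, n = 713; a·n₀/n = 186·381/713 = 99.3913; c·n₁/n = 51·332/713 = 23.7475
Stratum 3 (≥ 60): n₁ = 346, n₀ = 360, n = 706; a·n₀/n = 100·360/706 = 50.9915; c·n₁/n = 44·346/706 = 21.5637
RR_MH = (51.2044 + 99.3913 + 50.9915) / (35.0754 + 23.7475 + 21.5637) = 201.5872 / 80.3867 = 2.50772

2.508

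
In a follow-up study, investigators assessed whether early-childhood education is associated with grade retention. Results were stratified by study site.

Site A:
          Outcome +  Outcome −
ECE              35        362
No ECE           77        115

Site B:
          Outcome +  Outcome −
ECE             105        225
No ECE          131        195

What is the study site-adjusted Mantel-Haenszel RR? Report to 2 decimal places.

RR_MH = Σ(aᵢ·n₀ᵢ/nᵢ) / Σ(cᵢ·n₁ᵢ/nᵢ), with n₁ᵢ = aᵢ+bᵢ (exposed), n₀ᵢ = cᵢ+dᵢ (unexposed), nᵢ = n₁ᵢ+n₀ᵢ.
Stratum 1 (Site A): n₁ = 397, n₀ = 192, n = 589; a·n₀/n = 35·192/589 = 11.4092; c·n₁/n = 77·397/589 = 51.8998
Stratum 2 (Site B): n₁ = 330, n₀ = 326, n = 656; a·n₀/n = 105·326/656 = 52.1799; c·n₁/n = 131·330/656 = 65.8994
RR_MH = (11.4092 + 52.1799) / (51.8998 + 65.8994) = 63.5890 / 117.7992 = 0.53981

0.54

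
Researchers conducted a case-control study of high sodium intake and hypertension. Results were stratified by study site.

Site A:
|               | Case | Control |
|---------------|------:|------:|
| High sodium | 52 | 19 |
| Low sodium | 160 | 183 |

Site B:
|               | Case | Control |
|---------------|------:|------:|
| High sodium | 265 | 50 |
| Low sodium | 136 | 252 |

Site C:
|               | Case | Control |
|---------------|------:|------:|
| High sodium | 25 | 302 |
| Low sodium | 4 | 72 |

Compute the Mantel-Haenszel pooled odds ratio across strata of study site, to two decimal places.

6.12

OR_MH = Σ(aᵢdᵢ/nᵢ) / Σ(bᵢcᵢ/nᵢ), where nᵢ is the stratum total.
Stratum 1 (Site A): n = 414; a·d/n = 52·183/414 = 22.9855; b·c/n = 19·160/414 = 7.3430
Stratum 2 (Site B): n = 703; a·d/n = 265·252/703 = 94.9929; b·c/n = 50·136/703 = 9.6728
Stratum 3 (Site C): n = 403; a·d/n = 25·72/403 = 4.4665; b·c/n = 302·4/403 = 2.9975
OR_MH = (22.9855 + 94.9929 + 4.4665) / (7.3430 + 9.6728 + 2.9975) = 122.4449 / 20.0133 = 6.11816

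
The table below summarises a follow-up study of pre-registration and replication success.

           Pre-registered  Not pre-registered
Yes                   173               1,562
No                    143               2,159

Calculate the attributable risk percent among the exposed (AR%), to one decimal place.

Reading the table with exposure as columns: a = 173 (Pre-registered, case), b = 143 (Pre-registered, non-case), c = 1562 (Not pre-registered, case), d = 2159.
Risk in exposed = 173/316 = 0.54747; risk in unexposed = 1562/3721 = 0.41978.
RR = 0.54747/0.41978 = 1.30418
AR% = (RR − 1)/RR × 100 = (1.30418 − 1)/1.30418 × 100 = 23.3235%

23.3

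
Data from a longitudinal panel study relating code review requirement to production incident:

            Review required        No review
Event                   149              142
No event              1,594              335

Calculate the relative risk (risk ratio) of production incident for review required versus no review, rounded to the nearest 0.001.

0.287

Reading the table with exposure as columns: a = 149 (Review required, case), b = 1594 (Review required, non-case), c = 142 (No review, case), d = 335.
Risk in exposed = 149/1743 = 0.08548; risk in unexposed = 142/477 = 0.29769.
RR = 0.08548 / 0.29769 = 0.28716
The risk is 71% lower among the exposed than among the unexposed.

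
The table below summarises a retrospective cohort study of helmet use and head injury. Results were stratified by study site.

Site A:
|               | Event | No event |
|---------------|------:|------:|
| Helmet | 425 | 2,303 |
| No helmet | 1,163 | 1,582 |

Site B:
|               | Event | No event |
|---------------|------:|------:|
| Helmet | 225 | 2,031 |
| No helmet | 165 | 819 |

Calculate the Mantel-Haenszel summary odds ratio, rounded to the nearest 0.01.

0.30

OR_MH = Σ(aᵢdᵢ/nᵢ) / Σ(bᵢcᵢ/nᵢ), where nᵢ is the stratum total.
Stratum 1 (Site A): n = 5473; a·d/n = 425·1582/5473 = 122.8485; b·c/n = 2303·1163/5473 = 489.3822
Stratum 2 (Site B): n = 3240; a·d/n = 225·819/3240 = 56.8750; b·c/n = 2031·165/3240 = 103.4306
OR_MH = (122.8485 + 56.8750) / (489.3822 + 103.4306) = 179.7235 / 592.8128 = 0.30317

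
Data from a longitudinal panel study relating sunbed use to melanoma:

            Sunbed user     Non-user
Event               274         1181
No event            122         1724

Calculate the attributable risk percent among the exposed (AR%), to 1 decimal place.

41.2

Reading the table with exposure as columns: a = 274 (Sunbed user, case), b = 122 (Sunbed user, non-case), c = 1181 (Non-user, case), d = 1724.
Risk in exposed = 274/396 = 0.69192; risk in unexposed = 1181/2905 = 0.40654.
RR = 0.69192/0.40654 = 1.70197
AR% = (RR − 1)/RR × 100 = (1.70197 − 1)/1.70197 × 100 = 41.2445%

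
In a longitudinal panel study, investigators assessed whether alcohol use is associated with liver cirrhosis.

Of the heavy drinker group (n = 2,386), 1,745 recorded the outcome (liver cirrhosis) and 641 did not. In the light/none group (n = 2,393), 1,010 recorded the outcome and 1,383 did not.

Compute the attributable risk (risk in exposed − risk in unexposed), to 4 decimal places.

0.3093

From the description: a = 1745, b = 641, c = 1010, d = 1383.
Risk in exposed = 1745/2386 = 0.731350; risk in unexposed = 1010/2393 = 0.422064.
Risk difference = 0.731350 − 0.422064 = 0.309285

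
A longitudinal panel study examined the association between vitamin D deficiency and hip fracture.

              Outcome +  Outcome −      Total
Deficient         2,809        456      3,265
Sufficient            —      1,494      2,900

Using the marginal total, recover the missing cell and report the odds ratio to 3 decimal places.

The missing cell is in the unexposed row: 2900 − 1494 = 1406.
So a = 2809, b = 456, c = 1406, d = 1494.
OR = (a·d)/(b·c) = (2809 × 1494) / (456 × 1406) = 4196646 / 641136 = 6.54564

6.546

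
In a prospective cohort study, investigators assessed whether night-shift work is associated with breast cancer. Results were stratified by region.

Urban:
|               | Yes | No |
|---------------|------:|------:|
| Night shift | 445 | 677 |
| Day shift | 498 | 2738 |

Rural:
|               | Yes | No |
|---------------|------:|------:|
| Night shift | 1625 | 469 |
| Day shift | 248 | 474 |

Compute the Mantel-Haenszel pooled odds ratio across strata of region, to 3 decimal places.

4.661

OR_MH = Σ(aᵢdᵢ/nᵢ) / Σ(bᵢcᵢ/nᵢ), where nᵢ is the stratum total.
Stratum 1 (Urban): n = 4358; a·d/n = 445·2738/4358 = 279.5801; b·c/n = 677·498/4358 = 77.3626
Stratum 2 (Rural): n = 2816; a·d/n = 1625·474/2816 = 273.5263; b·c/n = 469·248/2816 = 41.3040
OR_MH = (279.5801 + 273.5263) / (77.3626 + 41.3040) = 553.1064 / 118.6665 = 4.66101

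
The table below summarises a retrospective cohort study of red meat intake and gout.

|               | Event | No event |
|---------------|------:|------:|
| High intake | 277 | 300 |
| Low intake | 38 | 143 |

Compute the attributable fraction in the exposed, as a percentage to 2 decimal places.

Cells: a = 277, b = 300, c = 38, d = 143.
Risk in exposed = 277/577 = 0.48007; risk in unexposed = 38/181 = 0.20994.
RR = 0.48007/0.20994 = 2.28665
AR% = (RR − 1)/RR × 100 = (2.28665 − 1)/2.28665 × 100 = 56.2678%

56.27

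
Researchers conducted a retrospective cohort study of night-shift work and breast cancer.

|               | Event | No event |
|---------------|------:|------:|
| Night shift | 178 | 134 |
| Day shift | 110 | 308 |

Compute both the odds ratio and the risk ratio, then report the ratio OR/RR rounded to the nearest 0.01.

Cells: a = 178, b = 134, c = 110, d = 308.
OR = (178·308)/(134·110) = 54824/14740 = 3.71940
Risk in exposed = 178/312 = 0.57051; risk in unexposed = 110/418 = 0.26316; RR = 2.16795
OR/RR = 3.71940 / 2.16795 = 1.71563
The outcome is not rare, so the OR lies further from 1 than the RR.

1.72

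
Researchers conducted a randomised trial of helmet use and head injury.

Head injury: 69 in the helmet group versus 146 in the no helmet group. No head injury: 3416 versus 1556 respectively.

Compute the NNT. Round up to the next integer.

Risk in treated group = 69/3485 = 0.01980; risk in control = 146/1702 = 0.08578.
Absolute risk reduction = 0.08578 − 0.01980 = 0.06598
NNT = 1 / ARR = 1 / 0.06598 = 15.156 → round up → 16

16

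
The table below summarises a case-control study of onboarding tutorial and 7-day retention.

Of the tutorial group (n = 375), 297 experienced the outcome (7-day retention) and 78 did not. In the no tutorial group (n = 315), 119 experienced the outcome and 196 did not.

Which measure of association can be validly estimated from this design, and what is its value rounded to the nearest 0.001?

6.271

From the description: a = 297, b = 78, c = 119, d = 196.
This is a case-control study: participants were sampled on outcome status, so risks in the source population cannot be estimated directly — relative risk is not valid here. The odds ratio is the appropriate measure.
OR = (a·d)/(b·c) = (297 × 196) / (78 × 119) = 58212 / 9282 = 6.27149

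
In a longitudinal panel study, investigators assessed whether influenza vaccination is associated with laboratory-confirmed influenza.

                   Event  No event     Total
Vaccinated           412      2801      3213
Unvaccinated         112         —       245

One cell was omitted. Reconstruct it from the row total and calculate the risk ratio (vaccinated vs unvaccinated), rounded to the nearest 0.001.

0.281

The missing cell is in the unexposed row: 245 − 112 = 133.
So a = 412, b = 2801, c = 112, d = 133.
RR = [a/(a+b)] / [c/(c+d)] = (412/3213) / (112/245) = 0.12823/0.45714 = 0.28050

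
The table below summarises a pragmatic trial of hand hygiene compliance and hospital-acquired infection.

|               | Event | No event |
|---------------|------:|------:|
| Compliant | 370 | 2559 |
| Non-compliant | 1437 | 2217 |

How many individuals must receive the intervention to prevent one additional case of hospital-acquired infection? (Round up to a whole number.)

Risk in treated group = 370/2929 = 0.12632; risk in control = 1437/3654 = 0.39327.
Absolute risk reduction = 0.39327 − 0.12632 = 0.26694
NNT = 1 / ARR = 1 / 0.26694 = 3.746 → round up → 4

4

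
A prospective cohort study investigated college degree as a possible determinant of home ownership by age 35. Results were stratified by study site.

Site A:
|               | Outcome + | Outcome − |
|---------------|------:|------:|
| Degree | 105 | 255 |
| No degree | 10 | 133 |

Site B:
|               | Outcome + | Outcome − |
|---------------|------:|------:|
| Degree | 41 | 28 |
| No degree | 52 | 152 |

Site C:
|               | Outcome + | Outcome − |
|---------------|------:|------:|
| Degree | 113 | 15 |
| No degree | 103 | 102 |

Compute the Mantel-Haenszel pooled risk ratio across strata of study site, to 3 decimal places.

2.171

RR_MH = Σ(aᵢ·n₀ᵢ/nᵢ) / Σ(cᵢ·n₁ᵢ/nᵢ), with n₁ᵢ = aᵢ+bᵢ (exposed), n₀ᵢ = cᵢ+dᵢ (unexposed), nᵢ = n₁ᵢ+n₀ᵢ.
Stratum 1 (Site A): n₁ = 360, n₀ = 143, n = 503; a·n₀/n = 105·143/503 = 29.8509; c·n₁/n = 10·360/503 = 7.1571
Stratum 2 (Site B): n₁ = 69, n₀ = 204, n = 273; a·n₀/n = 41·204/273 = 30.6374; c·n₁/n = 52·69/273 = 13.1429
Stratum 3 (Site C): n₁ = 128, n₀ = 205, n = 333; a·n₀/n = 113·205/333 = 69.5646; c·n₁/n = 103·128/333 = 39.5916
RR_MH = (29.8509 + 30.6374 + 69.5646) / (7.1571 + 13.1429 + 39.5916) = 130.0528 / 59.8915 = 2.17147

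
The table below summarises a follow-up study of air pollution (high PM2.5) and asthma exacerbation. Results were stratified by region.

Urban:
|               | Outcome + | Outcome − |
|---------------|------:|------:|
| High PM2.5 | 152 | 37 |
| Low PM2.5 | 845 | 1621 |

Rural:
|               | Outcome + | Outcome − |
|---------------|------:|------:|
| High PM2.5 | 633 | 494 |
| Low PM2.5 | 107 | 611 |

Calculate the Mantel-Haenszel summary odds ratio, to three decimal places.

OR_MH = Σ(aᵢdᵢ/nᵢ) / Σ(bᵢcᵢ/nᵢ), where nᵢ is the stratum total.
Stratum 1 (Urban): n = 2655; a·d/n = 152·1621/2655 = 92.8030; b·c/n = 37·845/2655 = 11.7759
Stratum 2 (Rural): n = 1845; a·d/n = 633·611/1845 = 209.6276; b·c/n = 494·107/1845 = 28.6493
OR_MH = (92.8030 + 209.6276) / (11.7759 + 28.6493) = 302.4307 / 40.4252 = 7.48124

7.481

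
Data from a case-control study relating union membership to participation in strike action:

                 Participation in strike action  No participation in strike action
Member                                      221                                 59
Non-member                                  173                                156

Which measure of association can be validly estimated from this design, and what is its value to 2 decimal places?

3.38

Cells: a = 221, b = 59, c = 173, d = 156.
This is a case-control study: participants were sampled on outcome status, so risks in the source population cannot be estimated directly — relative risk is not valid here. The odds ratio is the appropriate measure.
OR = (a·d)/(b·c) = (221 × 156) / (59 × 173) = 34476 / 10207 = 3.37768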